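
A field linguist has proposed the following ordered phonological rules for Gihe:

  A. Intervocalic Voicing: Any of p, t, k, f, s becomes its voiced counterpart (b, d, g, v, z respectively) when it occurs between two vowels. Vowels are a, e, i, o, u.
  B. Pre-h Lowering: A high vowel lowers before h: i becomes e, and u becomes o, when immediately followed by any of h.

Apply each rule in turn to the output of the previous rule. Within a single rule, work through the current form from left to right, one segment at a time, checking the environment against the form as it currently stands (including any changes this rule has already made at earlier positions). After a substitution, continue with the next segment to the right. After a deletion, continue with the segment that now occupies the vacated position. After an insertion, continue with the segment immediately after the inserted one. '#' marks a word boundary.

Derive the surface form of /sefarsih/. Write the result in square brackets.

A Intervocalic Voicing: [sefarsih] → [sevarsih]
B Pre-h Lowering: [sevarsih] → [sevarseh]

[sevarseh]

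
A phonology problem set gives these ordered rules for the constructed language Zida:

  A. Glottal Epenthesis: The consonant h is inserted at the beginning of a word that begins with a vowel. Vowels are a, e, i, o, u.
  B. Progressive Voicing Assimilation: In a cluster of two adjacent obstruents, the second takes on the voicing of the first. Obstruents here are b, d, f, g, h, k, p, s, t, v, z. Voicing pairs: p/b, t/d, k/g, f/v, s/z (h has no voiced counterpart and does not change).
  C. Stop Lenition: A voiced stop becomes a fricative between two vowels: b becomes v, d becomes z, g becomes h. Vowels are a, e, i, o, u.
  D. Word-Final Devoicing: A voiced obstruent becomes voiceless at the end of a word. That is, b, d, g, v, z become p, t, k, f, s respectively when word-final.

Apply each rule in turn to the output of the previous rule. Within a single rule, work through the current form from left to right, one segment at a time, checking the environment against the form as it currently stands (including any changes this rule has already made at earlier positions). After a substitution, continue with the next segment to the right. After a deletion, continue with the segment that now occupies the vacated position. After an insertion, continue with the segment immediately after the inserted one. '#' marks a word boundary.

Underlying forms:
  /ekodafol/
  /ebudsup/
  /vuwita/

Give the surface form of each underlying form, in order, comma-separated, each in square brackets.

/ekodafol/:
  A Glottal Epenthesis: [ekodafol] → [hekodafol]
  B Progressive Voicing Assimilation: no change — [hekodafol]
  C Stop Lenition: [hekodafol] → [hekozafol]
  D Word-Final Devoicing: no change — [hekozafol]
/ebudsup/:
  A Glottal Epenthesis: [ebudsup] → [hebudsup]
  B Progressive Voicing Assimilation: [hebudsup] → [hebudzup]
  C Stop Lenition: [hebudzup] → [hevudzup]
  D Word-Final Devoicing: no change — [hevudzup]
/vuwita/:
  A Glottal Epenthesis: no change — [vuwita]
  B Progressive Voicing Assimilation: no change — [vuwita]
  C Stop Lenition: no change — [vuwita]
  D Word-Final Devoicing: no change — [vuwita]

[hekozafol], [hevudzup], [vuwita]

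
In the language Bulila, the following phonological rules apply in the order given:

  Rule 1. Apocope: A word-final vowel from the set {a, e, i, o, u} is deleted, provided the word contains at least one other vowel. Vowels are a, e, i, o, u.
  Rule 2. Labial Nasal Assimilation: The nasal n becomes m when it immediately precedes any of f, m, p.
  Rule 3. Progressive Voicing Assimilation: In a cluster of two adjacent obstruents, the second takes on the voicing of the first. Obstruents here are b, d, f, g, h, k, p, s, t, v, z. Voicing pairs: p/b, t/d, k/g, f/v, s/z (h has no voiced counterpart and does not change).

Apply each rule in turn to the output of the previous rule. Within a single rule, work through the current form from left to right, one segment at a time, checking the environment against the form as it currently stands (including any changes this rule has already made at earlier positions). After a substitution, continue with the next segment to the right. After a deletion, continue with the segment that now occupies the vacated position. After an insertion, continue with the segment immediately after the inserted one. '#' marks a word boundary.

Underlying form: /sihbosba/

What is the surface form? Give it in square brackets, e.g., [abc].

Rule 1 Apocope: [sihbosba] → [sihbosb]
Rule 2 Labial Nasal Assimilation: no change — [sihbosb]
Rule 3 Progressive Voicing Assimilation: [sihbosb] → [sihposp]

[sihposp]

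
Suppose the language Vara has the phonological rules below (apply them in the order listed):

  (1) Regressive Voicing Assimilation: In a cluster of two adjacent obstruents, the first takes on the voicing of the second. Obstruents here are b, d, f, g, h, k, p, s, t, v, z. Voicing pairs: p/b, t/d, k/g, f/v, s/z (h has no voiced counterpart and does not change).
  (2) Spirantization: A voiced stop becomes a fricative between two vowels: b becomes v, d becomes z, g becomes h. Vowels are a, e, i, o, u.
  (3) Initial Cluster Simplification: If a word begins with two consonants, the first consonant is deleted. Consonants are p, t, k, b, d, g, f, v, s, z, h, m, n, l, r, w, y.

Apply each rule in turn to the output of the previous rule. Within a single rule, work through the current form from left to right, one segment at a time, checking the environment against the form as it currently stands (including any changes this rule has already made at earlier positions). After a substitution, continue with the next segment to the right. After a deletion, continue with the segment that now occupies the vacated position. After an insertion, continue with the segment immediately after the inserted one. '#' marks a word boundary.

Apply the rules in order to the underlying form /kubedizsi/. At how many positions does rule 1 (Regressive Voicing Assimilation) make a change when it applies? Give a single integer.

(1) Regressive Voicing Assimilation: [kubedizsi] → [kubedissi]
(2) Spirantization: [kubedissi] → [kuvezissi]
(3) Initial Cluster Simplification: no change — [kuvezissi]
Rule 1 changed 1 position(s).

1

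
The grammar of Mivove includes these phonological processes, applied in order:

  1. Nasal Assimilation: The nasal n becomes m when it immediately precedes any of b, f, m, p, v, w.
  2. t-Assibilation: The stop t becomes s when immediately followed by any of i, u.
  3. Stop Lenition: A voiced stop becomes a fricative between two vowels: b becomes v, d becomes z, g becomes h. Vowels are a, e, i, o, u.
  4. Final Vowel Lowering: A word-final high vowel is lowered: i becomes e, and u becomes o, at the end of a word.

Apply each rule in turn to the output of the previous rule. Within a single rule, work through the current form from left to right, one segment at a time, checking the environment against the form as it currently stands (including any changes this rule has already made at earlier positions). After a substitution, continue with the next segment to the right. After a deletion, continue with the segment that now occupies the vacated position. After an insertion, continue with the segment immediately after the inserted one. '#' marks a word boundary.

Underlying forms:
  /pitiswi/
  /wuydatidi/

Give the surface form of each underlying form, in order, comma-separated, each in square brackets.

[pisiswe], [wuydasize]

/pitiswi/:
  1 Nasal Assimilation: no change — [pitiswi]
  2 t-Assibilation: [pitiswi] → [pisiswi]
  3 Stop Lenition: no change — [pisiswi]
  4 Final Vowel Lowering: [pisiswi] → [pisiswe]
/wuydatidi/:
  1 Nasal Assimilation: no change — [wuydatidi]
  2 t-Assibilation: [wuydatidi] → [wuydasidi]
  3 Stop Lenition: [wuydasidi] → [wuydasizi]
  4 Final Vowel Lowering: [wuydasizi] → [wuydasize]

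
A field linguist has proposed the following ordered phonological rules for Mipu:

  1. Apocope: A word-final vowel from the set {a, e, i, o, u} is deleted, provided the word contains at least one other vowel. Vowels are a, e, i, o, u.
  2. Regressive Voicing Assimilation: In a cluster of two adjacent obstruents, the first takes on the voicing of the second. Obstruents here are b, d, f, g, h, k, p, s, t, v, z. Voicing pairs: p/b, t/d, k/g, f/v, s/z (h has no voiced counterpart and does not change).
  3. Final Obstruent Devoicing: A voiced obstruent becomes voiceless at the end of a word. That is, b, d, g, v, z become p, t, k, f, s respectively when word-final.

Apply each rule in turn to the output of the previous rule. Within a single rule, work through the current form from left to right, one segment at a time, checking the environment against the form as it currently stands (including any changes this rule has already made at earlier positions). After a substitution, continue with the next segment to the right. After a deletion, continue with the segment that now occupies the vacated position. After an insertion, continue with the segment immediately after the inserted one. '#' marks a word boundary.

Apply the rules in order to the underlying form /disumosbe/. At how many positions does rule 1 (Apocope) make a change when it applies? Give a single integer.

1 Apocope: [disumosbe] → [disumosb]
2 Regressive Voicing Assimilation: [disumosb] → [disumozb]
3 Final Obstruent Devoicing: [disumozb] → [disumozp]
Rule 1 changed 1 position(s).

1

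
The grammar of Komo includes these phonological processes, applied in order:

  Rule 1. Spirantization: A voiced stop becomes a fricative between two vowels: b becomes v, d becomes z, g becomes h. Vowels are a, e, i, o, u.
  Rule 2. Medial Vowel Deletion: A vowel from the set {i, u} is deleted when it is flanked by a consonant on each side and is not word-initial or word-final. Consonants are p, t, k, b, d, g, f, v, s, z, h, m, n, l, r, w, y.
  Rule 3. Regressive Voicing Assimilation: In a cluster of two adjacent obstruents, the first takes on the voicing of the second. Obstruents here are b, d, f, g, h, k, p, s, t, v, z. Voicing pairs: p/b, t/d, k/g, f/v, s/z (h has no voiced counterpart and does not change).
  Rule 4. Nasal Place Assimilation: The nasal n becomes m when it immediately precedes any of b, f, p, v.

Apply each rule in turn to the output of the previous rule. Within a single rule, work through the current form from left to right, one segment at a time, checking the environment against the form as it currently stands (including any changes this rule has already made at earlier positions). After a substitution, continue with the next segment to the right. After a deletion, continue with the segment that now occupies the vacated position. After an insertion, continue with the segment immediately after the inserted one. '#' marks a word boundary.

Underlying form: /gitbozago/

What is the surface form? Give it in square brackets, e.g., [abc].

[kdbozaho]

Rule 1 Spirantization: [gitbozago] → [gitbozaho]
Rule 2 Medial Vowel Deletion: [gitbozaho] → [gtbozaho]
Rule 3 Regressive Voicing Assimilation: [gtbozaho] → [kdbozaho]
Rule 4 Nasal Place Assimilation: no change — [kdbozaho]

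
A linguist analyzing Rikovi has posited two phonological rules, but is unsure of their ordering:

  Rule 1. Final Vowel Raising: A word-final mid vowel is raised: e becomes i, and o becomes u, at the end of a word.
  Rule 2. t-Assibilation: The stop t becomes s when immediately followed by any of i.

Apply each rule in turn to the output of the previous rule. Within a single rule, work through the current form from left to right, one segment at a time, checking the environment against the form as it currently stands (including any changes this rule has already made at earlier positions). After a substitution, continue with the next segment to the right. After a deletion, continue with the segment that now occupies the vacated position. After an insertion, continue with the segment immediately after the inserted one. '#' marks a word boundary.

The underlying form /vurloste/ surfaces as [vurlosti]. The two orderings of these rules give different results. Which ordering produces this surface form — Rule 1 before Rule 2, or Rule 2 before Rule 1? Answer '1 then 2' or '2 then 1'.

2 then 1

Order 1 then 2:
  1 Final Vowel Raising: [vurloste] → [vurlosti]
  2 t-Assibilation: [vurlosti] → [vurlossi]
  result: [vurlossi]
Order 2 then 1:
  2 t-Assibilation: no change — [vurloste]
  1 Final Vowel Raising: [vurloste] → [vurlosti]
  result: [vurlosti]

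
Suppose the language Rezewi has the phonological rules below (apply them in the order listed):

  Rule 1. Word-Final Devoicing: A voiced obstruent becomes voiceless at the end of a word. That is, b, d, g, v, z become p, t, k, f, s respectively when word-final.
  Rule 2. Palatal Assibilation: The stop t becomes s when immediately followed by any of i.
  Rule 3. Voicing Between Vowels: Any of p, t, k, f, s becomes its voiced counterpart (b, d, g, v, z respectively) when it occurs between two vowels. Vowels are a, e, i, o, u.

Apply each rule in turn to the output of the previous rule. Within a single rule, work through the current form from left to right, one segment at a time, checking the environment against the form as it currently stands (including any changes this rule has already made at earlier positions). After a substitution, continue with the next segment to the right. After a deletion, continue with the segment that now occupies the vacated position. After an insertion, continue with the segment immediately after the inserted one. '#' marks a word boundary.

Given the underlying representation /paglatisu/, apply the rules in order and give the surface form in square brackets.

[paglazizu]

Rule 1 Word-Final Devoicing: no change — [paglatisu]
Rule 2 Palatal Assibilation: [paglatisu] → [paglasisu]
Rule 3 Voicing Between Vowels: [paglasisu] → [paglazizu]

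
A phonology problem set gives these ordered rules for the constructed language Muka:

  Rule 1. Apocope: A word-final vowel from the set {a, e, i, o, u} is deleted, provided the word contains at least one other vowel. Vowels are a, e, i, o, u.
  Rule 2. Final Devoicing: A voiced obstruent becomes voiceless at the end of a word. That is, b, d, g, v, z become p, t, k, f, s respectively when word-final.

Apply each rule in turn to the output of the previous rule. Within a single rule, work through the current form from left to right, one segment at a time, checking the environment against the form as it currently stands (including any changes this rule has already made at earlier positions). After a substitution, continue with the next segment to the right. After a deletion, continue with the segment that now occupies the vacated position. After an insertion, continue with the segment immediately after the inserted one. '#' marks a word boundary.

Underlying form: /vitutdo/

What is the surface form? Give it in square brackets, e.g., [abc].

Rule 1 Apocope: [vitutdo] → [vitutd]
Rule 2 Final Devoicing: [vitutd] → [vitutt]

[vitutt]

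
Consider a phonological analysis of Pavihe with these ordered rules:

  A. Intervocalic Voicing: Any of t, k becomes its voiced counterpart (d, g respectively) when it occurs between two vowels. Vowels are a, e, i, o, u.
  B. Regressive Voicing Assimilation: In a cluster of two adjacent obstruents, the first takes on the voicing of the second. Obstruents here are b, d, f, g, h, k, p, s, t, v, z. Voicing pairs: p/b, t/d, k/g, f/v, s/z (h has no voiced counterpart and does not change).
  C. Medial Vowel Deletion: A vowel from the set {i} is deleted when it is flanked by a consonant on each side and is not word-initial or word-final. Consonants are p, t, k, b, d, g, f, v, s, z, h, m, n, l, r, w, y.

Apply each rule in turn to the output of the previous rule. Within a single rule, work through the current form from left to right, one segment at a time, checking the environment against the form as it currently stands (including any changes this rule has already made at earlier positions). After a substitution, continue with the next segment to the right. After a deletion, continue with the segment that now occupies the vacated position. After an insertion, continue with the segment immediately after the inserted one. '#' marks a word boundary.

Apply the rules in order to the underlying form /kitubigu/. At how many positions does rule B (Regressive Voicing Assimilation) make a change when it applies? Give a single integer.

0

A Intervocalic Voicing: [kitubigu] → [kidubigu]
B Regressive Voicing Assimilation: no change — [kidubigu]
C Medial Vowel Deletion: [kidubigu] → [kdubgu]
Rule B changed 0 position(s).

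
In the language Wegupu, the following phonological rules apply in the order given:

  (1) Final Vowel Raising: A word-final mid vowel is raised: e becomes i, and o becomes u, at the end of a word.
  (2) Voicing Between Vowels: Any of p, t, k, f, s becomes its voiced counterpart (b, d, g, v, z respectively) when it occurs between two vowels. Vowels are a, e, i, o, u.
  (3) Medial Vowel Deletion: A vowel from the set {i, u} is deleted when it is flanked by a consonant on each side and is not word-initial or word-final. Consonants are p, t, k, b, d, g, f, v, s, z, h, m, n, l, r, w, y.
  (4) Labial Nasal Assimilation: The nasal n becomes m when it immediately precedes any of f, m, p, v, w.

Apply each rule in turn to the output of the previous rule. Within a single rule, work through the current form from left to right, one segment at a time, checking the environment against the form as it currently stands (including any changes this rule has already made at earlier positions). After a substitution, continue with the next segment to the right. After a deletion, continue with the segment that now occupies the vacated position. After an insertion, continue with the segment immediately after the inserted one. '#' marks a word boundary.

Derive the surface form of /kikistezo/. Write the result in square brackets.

[kgstezu]

(1) Final Vowel Raising: [kikistezo] → [kikistezu]
(2) Voicing Between Vowels: [kikistezu] → [kigistezu]
(3) Medial Vowel Deletion: [kigistezu] → [kgstezu]
(4) Labial Nasal Assimilation: no change — [kgstezu]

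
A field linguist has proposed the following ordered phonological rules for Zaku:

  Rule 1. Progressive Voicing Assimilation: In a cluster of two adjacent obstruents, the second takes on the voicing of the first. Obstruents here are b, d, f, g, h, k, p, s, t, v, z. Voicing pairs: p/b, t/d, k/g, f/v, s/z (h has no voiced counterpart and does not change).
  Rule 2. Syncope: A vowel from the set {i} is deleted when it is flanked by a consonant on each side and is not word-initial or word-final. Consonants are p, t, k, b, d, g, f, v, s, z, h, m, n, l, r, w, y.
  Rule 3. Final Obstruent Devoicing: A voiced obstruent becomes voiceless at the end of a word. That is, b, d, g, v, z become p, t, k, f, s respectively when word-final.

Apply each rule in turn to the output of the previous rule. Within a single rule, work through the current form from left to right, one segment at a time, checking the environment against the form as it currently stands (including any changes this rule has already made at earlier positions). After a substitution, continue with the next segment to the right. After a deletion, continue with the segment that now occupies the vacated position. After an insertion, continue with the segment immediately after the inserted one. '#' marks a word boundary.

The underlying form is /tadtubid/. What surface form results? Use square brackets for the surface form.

[taddubt]

Rule 1 Progressive Voicing Assimilation: [tadtubid] → [taddubid]
Rule 2 Syncope: [taddubid] → [taddubd]
Rule 3 Final Obstruent Devoicing: [taddubd] → [taddubt]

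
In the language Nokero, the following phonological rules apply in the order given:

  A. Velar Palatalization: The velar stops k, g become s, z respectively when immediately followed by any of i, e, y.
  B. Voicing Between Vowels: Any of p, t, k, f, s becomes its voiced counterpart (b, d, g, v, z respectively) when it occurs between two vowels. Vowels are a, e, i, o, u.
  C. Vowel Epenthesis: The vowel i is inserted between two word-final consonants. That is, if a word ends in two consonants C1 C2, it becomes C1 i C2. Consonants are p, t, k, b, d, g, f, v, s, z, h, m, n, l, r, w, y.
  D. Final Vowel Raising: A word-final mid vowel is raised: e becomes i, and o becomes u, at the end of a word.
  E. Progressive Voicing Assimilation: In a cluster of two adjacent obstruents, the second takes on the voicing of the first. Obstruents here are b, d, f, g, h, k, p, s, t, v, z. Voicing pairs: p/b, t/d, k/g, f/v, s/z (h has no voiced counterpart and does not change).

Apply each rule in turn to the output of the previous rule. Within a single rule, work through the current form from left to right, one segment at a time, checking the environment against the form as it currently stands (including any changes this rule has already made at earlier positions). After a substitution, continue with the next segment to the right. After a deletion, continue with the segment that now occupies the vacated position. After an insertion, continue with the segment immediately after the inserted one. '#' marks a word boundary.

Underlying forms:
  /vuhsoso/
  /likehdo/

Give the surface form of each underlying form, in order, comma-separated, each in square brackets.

/vuhsoso/:
  A Velar Palatalization: no change — [vuhsoso]
  B Voicing Between Vowels: [vuhsoso] → [vuhsozo]
  C Vowel Epenthesis: no change — [vuhsozo]
  D Final Vowel Raising: [vuhsozo] → [vuhsozu]
  E Progressive Voicing Assimilation: no change — [vuhsozu]
/likehdo/:
  A Velar Palatalization: [likehdo] → [lisehdo]
  B Voicing Between Vowels: [lisehdo] → [lizehdo]
  C Vowel Epenthesis: no change — [lizehdo]
  D Final Vowel Raising: [lizehdo] → [lizehdu]
  E Progressive Voicing Assimilation: [lizehdu] → [lizehtu]

[vuhsozu], [lizehtu]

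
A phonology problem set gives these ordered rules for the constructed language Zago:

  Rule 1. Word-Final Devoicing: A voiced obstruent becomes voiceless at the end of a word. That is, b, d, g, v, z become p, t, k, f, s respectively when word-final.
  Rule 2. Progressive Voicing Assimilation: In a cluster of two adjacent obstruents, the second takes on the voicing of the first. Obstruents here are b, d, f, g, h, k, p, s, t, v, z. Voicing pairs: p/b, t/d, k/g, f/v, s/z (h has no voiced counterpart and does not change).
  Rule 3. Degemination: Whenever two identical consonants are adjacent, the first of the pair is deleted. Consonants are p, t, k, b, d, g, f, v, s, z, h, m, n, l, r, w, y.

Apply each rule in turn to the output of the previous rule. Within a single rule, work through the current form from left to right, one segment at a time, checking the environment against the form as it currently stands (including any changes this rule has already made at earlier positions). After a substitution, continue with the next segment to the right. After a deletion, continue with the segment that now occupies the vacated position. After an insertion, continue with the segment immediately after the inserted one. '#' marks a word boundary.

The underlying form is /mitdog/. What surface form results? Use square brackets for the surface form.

Rule 1 Word-Final Devoicing: [mitdog] → [mitdok]
Rule 2 Progressive Voicing Assimilation: [mitdok] → [mittok]
Rule 3 Degemination: [mittok] → [mitok]

[mitok]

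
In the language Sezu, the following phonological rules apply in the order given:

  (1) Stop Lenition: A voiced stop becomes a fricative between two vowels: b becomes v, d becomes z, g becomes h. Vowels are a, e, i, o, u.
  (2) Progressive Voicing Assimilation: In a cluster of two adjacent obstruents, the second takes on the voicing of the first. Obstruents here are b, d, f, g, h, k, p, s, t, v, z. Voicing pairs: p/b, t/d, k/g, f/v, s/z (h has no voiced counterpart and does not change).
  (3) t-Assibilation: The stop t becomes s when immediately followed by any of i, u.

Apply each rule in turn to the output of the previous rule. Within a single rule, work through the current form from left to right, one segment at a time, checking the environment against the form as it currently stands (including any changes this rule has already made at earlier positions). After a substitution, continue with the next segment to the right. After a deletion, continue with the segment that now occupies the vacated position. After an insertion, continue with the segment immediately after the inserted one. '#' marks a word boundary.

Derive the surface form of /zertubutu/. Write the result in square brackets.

[zersuvusu]

(1) Stop Lenition: [zertubutu] → [zertuvutu]
(2) Progressive Voicing Assimilation: no change — [zertuvutu]
(3) t-Assibilation: [zertuvutu] → [zersuvusu]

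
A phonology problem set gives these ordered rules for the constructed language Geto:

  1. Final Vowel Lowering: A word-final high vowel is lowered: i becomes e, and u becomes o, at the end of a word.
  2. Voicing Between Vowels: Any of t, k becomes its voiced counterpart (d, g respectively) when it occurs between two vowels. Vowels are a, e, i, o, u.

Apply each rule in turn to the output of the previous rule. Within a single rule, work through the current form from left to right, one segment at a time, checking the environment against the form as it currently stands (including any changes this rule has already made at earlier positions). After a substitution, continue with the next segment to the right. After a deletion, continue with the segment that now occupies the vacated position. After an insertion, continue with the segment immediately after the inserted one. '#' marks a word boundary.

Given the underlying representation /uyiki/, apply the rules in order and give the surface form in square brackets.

[uyige]

1 Final Vowel Lowering: [uyiki] → [uyike]
2 Voicing Between Vowels: [uyike] → [uyige]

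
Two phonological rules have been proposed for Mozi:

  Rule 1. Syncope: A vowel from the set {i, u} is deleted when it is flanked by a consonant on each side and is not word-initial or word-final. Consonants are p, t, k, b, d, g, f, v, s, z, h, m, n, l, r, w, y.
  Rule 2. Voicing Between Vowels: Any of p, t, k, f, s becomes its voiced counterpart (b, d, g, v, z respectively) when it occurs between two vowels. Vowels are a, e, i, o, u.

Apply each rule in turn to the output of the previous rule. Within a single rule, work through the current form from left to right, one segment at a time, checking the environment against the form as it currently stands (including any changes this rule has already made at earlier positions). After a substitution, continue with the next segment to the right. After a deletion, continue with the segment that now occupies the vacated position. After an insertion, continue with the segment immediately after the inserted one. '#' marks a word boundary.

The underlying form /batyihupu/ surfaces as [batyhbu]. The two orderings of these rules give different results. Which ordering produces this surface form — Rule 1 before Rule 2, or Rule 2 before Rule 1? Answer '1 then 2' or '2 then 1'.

2 then 1

Order 1 then 2:
  1 Syncope: [batyihupu] → [batyhpu]
  2 Voicing Between Vowels: no change — [batyhpu]
  result: [batyhpu]
Order 2 then 1:
  2 Voicing Between Vowels: [batyihupu] → [batyihubu]
  1 Syncope: [batyihubu] → [batyhbu]
  result: [batyhbu]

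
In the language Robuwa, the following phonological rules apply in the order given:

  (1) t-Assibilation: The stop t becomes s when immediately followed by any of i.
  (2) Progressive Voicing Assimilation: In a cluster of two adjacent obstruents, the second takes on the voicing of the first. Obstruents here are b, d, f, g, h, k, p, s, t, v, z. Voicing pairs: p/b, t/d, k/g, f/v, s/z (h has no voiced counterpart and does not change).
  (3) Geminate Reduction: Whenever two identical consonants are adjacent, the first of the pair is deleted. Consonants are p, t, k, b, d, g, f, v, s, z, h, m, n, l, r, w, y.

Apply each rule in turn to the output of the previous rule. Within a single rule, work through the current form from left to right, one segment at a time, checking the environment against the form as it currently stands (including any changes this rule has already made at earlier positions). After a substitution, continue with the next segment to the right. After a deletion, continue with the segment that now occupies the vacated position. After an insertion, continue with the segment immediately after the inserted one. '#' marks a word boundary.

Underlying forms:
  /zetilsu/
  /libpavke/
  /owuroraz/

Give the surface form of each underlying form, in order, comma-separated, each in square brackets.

/zetilsu/:
  (1) t-Assibilation: [zetilsu] → [zesilsu]
  (2) Progressive Voicing Assimilation: no change — [zesilsu]
  (3) Geminate Reduction: no change — [zesilsu]
/libpavke/:
  (1) t-Assibilation: no change — [libpavke]
  (2) Progressive Voicing Assimilation: [libpavke] → [libbavge]
  (3) Geminate Reduction: [libbavge] → [libavge]
/owuroraz/:
  (1) t-Assibilation: no change — [owuroraz]
  (2) Progressive Voicing Assimilation: no change — [owuroraz]
  (3) Geminate Reduction: no change — [owuroraz]

[zesilsu], [libavge], [owuroraz]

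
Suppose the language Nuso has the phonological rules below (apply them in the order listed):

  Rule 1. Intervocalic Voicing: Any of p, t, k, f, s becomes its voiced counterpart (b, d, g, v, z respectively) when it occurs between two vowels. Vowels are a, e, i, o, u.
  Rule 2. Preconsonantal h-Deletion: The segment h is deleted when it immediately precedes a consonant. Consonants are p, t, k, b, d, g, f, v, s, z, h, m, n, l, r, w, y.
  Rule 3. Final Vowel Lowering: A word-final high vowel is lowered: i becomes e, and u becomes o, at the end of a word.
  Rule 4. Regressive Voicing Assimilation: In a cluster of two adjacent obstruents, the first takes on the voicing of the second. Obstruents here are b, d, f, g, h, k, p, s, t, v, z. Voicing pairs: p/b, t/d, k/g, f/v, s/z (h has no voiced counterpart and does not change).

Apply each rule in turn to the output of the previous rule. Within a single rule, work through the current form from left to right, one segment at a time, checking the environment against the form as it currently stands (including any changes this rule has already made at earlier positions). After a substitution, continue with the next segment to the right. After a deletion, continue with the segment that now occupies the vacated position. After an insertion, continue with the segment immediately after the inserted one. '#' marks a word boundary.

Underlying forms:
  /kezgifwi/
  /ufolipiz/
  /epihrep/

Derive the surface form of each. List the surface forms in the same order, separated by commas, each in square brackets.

/kezgifwi/:
  Rule 1 Intervocalic Voicing: no change — [kezgifwi]
  Rule 2 Preconsonantal h-Deletion: no change — [kezgifwi]
  Rule 3 Final Vowel Lowering: [kezgifwi] → [kezgifwe]
  Rule 4 Regressive Voicing Assimilation: no change — [kezgifwe]
/ufolipiz/:
  Rule 1 Intervocalic Voicing: [ufolipiz] → [uvolibiz]
  Rule 2 Preconsonantal h-Deletion: no change — [uvolibiz]
  Rule 3 Final Vowel Lowering: no change — [uvolibiz]
  Rule 4 Regressive Voicing Assimilation: no change — [uvolibiz]
/epihrep/:
  Rule 1 Intervocalic Voicing: [epihrep] → [ebihrep]
  Rule 2 Preconsonantal h-Deletion: [ebihrep] → [ebirep]
  Rule 3 Final Vowel Lowering: no change — [ebirep]
  Rule 4 Regressive Voicing Assimilation: no change — [ebirep]

[kezgifwe], [uvolibiz], [ebirep]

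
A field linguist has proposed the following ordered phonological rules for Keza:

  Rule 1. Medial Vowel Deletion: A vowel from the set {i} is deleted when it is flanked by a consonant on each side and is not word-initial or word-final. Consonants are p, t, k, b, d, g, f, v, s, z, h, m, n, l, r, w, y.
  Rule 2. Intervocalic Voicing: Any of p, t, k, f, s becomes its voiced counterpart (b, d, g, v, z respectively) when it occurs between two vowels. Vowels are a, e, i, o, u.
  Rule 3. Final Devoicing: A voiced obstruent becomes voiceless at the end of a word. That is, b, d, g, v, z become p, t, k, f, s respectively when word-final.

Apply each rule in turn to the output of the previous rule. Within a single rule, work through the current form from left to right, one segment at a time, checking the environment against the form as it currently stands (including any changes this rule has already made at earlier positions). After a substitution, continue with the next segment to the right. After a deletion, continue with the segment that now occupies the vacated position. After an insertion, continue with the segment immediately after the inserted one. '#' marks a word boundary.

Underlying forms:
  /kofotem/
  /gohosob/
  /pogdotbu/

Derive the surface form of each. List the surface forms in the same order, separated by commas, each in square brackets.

/kofotem/:
  Rule 1 Medial Vowel Deletion: no change — [kofotem]
  Rule 2 Intervocalic Voicing: [kofotem] → [kovodem]
  Rule 3 Final Devoicing: no change — [kovodem]
/gohosob/:
  Rule 1 Medial Vowel Deletion: no change — [gohosob]
  Rule 2 Intervocalic Voicing: [gohosob] → [gohozob]
  Rule 3 Final Devoicing: [gohozob] → [gohozop]
/pogdotbu/:
  Rule 1 Medial Vowel Deletion: no change — [pogdotbu]
  Rule 2 Intervocalic Voicing: no change — [pogdotbu]
  Rule 3 Final Devoicing: no change — [pogdotbu]

[kovodem], [gohozop], [pogdotbu]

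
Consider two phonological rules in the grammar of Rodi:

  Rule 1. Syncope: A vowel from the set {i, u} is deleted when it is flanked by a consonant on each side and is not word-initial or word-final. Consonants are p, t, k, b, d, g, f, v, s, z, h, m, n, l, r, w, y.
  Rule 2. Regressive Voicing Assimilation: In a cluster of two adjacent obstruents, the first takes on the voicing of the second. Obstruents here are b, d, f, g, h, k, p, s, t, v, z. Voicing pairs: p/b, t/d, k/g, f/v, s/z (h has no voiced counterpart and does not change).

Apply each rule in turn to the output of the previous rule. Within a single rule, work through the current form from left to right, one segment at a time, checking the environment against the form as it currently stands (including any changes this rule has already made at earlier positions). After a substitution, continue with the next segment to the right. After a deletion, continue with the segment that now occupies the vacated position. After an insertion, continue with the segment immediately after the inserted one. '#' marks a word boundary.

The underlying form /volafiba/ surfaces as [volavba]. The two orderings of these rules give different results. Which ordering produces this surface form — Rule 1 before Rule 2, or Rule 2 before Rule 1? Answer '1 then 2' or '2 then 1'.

1 then 2

Order 1 then 2:
  1 Syncope: [volafiba] → [volafba]
  2 Regressive Voicing Assimilation: [volafba] → [volavba]
  result: [volavba]
Order 2 then 1:
  2 Regressive Voicing Assimilation: no change — [volafiba]
  1 Syncope: [volafiba] → [volafba]
  result: [volafba]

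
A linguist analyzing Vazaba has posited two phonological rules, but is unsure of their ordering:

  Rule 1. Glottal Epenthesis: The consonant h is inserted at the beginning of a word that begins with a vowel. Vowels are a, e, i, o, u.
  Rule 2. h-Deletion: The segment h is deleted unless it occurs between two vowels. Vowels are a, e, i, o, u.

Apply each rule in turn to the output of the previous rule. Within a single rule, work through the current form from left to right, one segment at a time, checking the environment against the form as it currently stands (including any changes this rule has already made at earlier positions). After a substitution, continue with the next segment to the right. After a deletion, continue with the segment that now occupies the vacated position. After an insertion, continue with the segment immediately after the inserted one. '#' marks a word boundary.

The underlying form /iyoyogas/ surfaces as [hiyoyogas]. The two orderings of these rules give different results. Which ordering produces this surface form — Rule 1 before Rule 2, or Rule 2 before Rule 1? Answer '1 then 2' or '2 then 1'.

Order 1 then 2:
  1 Glottal Epenthesis: [iyoyogas] → [hiyoyogas]
  2 h-Deletion: [hiyoyogas] → [iyoyogas]
  result: [iyoyogas]
Order 2 then 1:
  2 h-Deletion: no change — [iyoyogas]
  1 Glottal Epenthesis: [iyoyogas] → [hiyoyogas]
  result: [hiyoyogas]

2 then 1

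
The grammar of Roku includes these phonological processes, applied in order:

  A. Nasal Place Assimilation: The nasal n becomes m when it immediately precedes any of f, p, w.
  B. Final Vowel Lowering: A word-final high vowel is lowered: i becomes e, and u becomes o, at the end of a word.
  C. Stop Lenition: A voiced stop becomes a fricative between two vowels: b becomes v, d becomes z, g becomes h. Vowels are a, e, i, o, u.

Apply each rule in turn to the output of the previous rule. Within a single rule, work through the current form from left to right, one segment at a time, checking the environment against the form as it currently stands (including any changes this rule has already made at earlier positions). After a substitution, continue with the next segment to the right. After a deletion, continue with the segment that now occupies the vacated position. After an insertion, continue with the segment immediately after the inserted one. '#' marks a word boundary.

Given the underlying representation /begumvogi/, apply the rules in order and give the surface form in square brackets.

A Nasal Place Assimilation: no change — [begumvogi]
B Final Vowel Lowering: [begumvogi] → [begumvoge]
C Stop Lenition: [begumvoge] → [behumvohe]

[behumvohe]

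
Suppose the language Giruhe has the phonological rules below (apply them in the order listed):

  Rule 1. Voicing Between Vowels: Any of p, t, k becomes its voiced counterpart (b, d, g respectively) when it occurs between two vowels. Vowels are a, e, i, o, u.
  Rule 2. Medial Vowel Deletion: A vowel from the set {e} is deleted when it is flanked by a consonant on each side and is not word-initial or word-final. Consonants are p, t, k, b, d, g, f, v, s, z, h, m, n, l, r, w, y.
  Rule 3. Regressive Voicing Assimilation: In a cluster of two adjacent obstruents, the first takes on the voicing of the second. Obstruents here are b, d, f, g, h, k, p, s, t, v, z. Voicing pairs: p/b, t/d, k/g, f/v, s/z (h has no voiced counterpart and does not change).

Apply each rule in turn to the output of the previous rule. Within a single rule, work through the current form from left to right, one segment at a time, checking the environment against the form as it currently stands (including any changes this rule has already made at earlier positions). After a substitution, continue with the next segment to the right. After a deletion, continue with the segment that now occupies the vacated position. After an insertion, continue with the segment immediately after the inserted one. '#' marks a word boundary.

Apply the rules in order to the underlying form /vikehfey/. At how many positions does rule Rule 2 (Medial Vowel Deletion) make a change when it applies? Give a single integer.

Rule 1 Voicing Between Vowels: [vikehfey] → [vigehfey]
Rule 2 Medial Vowel Deletion: [vigehfey] → [vighfy]
Rule 3 Regressive Voicing Assimilation: [vighfy] → [vikhfy]
Rule Rule 2 changed 2 position(s).

2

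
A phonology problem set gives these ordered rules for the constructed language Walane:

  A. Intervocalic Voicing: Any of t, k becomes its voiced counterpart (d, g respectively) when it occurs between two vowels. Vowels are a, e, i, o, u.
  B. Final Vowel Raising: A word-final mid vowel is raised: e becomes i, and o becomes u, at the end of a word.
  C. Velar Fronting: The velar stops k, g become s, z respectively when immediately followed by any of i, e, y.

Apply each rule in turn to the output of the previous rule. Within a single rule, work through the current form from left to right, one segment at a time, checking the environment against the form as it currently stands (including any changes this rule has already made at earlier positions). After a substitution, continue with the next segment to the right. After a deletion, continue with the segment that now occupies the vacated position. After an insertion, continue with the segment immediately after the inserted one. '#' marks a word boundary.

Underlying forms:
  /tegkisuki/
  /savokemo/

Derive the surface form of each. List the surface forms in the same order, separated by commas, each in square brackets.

/tegkisuki/:
  A Intervocalic Voicing: [tegkisuki] → [tegkisugi]
  B Final Vowel Raising: no change — [tegkisugi]
  C Velar Fronting: [tegkisugi] → [tegsisuzi]
/savokemo/:
  A Intervocalic Voicing: [savokemo] → [savogemo]
  B Final Vowel Raising: [savogemo] → [savogemu]
  C Velar Fronting: [savogemu] → [savozemu]

[tegsisuzi], [savozemu]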